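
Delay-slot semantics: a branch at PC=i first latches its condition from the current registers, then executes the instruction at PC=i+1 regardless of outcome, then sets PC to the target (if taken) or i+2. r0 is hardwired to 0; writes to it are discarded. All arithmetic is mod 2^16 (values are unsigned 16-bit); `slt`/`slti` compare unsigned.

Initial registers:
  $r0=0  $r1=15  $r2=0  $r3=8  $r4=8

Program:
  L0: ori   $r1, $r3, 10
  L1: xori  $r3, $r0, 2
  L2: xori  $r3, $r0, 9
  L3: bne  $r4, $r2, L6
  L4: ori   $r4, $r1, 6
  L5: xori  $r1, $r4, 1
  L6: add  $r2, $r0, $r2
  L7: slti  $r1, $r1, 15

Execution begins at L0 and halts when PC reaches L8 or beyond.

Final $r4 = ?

  step pc=0: ori   $r1, $r3, 10  regs=(0,10,0,8,8)
  step pc=1: xori  $r3, $r0, 2  regs=(0,10,0,2,8)
  step pc=2: xori  $r3, $r0, 9  regs=(0,10,0,9,8)
  step pc=3: bne  $r4, $r2, L6  cond=T  regs=(0,10,0,9,8)
  step pc=4: ori   $r4, $r1, 6  regs=(0,10,0,9,14)
  step pc=6: add  $r2, $r0, $r2  regs=(0,10,0,9,14)
  step pc=7: slti  $r1, $r1, 15  regs=(0,1,0,9,14)

14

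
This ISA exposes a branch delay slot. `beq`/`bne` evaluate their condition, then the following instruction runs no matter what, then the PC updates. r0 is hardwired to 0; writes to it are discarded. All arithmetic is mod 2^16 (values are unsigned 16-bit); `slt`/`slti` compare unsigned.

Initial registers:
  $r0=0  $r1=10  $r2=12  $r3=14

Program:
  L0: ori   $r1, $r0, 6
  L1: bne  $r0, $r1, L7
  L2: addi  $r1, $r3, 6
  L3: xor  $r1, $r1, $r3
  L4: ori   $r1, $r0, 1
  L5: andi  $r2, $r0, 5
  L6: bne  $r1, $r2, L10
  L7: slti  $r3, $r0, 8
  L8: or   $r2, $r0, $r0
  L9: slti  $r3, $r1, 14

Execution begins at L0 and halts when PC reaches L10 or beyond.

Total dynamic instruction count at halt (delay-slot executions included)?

6

#0 ori   $r1, $r0, 6 ; 0/6/12/14
#1 bne  $r0, $r1, L7 ; 0/6/12/14 ; →target
#2 addi  $r1, $r3, 6 ; 0/20/12/14
#7 slti  $r3, $r0, 8 ; 0/20/12/1
#8 or   $r2, $r0, $r0 ; 0/20/0/1
#9 slti  $r3, $r1, 14 ; 0/20/0/0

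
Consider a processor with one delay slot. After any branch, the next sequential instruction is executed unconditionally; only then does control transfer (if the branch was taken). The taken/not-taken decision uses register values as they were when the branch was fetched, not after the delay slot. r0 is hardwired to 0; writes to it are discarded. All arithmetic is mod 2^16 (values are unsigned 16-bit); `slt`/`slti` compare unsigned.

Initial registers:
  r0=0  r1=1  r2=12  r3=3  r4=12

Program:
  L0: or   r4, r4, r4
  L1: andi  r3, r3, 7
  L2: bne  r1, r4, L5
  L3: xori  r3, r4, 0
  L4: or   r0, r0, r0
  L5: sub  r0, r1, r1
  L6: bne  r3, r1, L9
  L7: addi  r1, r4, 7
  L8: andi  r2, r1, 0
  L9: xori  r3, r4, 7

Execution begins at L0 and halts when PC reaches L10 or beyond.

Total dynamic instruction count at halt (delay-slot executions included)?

8

  step pc=0: or   r4, r4, r4  regs=(0,1,12,3,12)
  step pc=1: andi  r3, r3, 7  regs=(0,1,12,3,12)
  step pc=2: bne  r1, r4, L5  cond=T  regs=(0,1,12,3,12)
  step pc=3: xori  r3, r4, 0  regs=(0,1,12,12,12)
  step pc=5: sub  r0, r1, r1  regs=(0,1,12,12,12)
  step pc=6: bne  r3, r1, L9  cond=T  regs=(0,1,12,12,12)
  step pc=7: addi  r1, r4, 7  regs=(0,19,12,12,12)
  step pc=9: xori  r3, r4, 7  regs=(0,19,12,11,12)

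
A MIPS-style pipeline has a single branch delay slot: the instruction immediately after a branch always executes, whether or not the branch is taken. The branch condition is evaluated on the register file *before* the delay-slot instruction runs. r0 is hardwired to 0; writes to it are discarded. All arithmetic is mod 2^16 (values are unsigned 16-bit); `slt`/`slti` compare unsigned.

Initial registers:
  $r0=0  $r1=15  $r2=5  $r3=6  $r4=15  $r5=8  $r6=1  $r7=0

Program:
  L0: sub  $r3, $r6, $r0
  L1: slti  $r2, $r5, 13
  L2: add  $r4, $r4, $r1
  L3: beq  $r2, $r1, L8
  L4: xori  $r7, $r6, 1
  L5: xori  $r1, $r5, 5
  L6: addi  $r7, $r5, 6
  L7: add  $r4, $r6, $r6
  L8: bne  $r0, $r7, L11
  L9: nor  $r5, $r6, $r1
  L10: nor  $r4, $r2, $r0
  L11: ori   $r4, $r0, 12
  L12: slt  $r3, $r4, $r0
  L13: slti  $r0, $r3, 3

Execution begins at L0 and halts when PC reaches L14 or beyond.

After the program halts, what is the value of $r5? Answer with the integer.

65522

#0 sub  $r3, $r6, $r0 ; 0/15/5/1/15/8/1/0
#1 slti  $r2, $r5, 13 ; 0/15/1/1/15/8/1/0
#2 add  $r4, $r4, $r1 ; 0/15/1/1/30/8/1/0
#3 beq  $r2, $r1, L8 ; 0/15/1/1/30/8/1/0 ; →fallthru
#4 xori  $r7, $r6, 1 ; 0/15/1/1/30/8/1/0
#5 xori  $r1, $r5, 5 ; 0/13/1/1/30/8/1/0
#6 addi  $r7, $r5, 6 ; 0/13/1/1/30/8/1/14
#7 add  $r4, $r6, $r6 ; 0/13/1/1/2/8/1/14
#8 bne  $r0, $r7, L11 ; 0/13/1/1/2/8/1/14 ; →target
#9 nor  $r5, $r6, $r1 ; 0/13/1/1/2/65522/1/14
#11 ori   $r4, $r0, 12 ; 0/13/1/1/12/65522/1/14
#12 slt  $r3, $r4, $r0 ; 0/13/1/0/12/65522/1/14
#13 slti  $r0, $r3, 3 ; 0/13/1/0/12/65522/1/14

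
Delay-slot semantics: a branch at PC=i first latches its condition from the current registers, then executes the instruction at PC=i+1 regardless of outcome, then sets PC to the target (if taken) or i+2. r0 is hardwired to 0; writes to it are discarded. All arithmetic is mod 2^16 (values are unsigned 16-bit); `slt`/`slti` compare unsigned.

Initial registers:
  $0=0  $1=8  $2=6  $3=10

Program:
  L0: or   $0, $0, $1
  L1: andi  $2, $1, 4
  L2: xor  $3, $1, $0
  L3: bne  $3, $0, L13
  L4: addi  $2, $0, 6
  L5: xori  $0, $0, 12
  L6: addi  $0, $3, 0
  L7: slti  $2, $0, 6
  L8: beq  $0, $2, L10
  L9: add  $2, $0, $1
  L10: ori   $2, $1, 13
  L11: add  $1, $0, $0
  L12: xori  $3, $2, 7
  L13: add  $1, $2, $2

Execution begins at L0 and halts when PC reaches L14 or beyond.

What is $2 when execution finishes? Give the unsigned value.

6

#0 or   $0, $0, $1 ; 0/8/6/10
#1 andi  $2, $1, 4 ; 0/8/0/10
#2 xor  $3, $1, $0 ; 0/8/0/8
#3 bne  $3, $0, L13 ; 0/8/0/8 ; →target
#4 addi  $2, $0, 6 ; 0/8/6/8
#13 add  $1, $2, $2 ; 0/12/6/8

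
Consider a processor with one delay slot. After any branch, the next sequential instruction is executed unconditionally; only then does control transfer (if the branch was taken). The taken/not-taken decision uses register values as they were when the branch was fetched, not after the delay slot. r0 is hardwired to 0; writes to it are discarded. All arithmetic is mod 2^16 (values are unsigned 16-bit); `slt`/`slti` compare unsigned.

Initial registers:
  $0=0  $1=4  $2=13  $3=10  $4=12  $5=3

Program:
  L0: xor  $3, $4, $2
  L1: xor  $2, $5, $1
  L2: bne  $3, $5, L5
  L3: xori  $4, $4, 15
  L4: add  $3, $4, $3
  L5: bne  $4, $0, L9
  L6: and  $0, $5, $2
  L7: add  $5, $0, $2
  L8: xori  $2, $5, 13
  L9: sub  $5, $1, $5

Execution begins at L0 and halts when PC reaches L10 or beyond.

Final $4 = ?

3

[0] xor  $3, $4, $2  →  {$0:0, $1:4, $2:13, $3:1, $4:12, $5:3}
[1] xor  $2, $5, $1  →  {$0:0, $1:4, $2:7, $3:1, $4:12, $5:3}
[2] bne  $3, $5, L5  →  {$0:0, $1:4, $2:7, $3:1, $4:12, $5:3}  ⟨branch taken⟩
[3] xori  $4, $4, 15  →  {$0:0, $1:4, $2:7, $3:1, $4:3, $5:3}
[5] bne  $4, $0, L9  →  {$0:0, $1:4, $2:7, $3:1, $4:3, $5:3}  ⟨branch taken⟩
[6] and  $0, $5, $2  →  {$0:0, $1:4, $2:7, $3:1, $4:3, $5:3}
[9] sub  $5, $1, $5  →  {$0:0, $1:4, $2:7, $3:1, $4:3, $5:1}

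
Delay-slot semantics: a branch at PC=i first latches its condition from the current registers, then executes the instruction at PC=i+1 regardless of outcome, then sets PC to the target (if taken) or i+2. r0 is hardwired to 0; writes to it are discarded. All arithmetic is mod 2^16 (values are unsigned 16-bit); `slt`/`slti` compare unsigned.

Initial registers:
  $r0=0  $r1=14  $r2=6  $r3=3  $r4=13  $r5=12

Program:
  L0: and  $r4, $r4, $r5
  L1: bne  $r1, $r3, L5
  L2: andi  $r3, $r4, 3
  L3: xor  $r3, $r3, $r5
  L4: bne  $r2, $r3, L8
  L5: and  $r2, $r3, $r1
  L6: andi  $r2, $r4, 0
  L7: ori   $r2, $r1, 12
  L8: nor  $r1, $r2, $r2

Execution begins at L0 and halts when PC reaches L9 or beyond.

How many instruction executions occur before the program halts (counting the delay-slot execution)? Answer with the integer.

[0] and  $r4, $r4, $r5  →  {$r0:0, $r1:14, $r2:6, $r3:3, $r4:12, $r5:12}
[1] bne  $r1, $r3, L5  →  {$r0:0, $r1:14, $r2:6, $r3:3, $r4:12, $r5:12}  ⟨branch taken⟩
[2] andi  $r3, $r4, 3  →  {$r0:0, $r1:14, $r2:6, $r3:0, $r4:12, $r5:12}
[5] and  $r2, $r3, $r1  →  {$r0:0, $r1:14, $r2:0, $r3:0, $r4:12, $r5:12}
[6] andi  $r2, $r4, 0  →  {$r0:0, $r1:14, $r2:0, $r3:0, $r4:12, $r5:12}
[7] ori   $r2, $r1, 12  →  {$r0:0, $r1:14, $r2:14, $r3:0, $r4:12, $r5:12}
[8] nor  $r1, $r2, $r2  →  {$r0:0, $r1:65521, $r2:14, $r3:0, $r4:12, $r5:12}

7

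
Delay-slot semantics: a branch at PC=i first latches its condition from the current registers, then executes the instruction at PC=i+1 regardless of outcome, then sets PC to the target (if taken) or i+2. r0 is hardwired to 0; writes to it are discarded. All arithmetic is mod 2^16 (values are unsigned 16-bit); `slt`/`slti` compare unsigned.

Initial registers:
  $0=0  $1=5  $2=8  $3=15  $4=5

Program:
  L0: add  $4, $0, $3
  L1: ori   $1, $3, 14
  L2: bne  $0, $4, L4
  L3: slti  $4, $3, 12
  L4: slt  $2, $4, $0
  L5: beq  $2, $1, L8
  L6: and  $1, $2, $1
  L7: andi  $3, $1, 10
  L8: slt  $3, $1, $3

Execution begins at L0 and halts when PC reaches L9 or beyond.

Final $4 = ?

#0 add  $4, $0, $3 ; 0/5/8/15/15
#1 ori   $1, $3, 14 ; 0/15/8/15/15
#2 bne  $0, $4, L4 ; 0/15/8/15/15 ; →target
#3 slti  $4, $3, 12 ; 0/15/8/15/0
#4 slt  $2, $4, $0 ; 0/15/0/15/0
#5 beq  $2, $1, L8 ; 0/15/0/15/0 ; →fallthru
#6 and  $1, $2, $1 ; 0/0/0/15/0
#7 andi  $3, $1, 10 ; 0/0/0/0/0
#8 slt  $3, $1, $3 ; 0/0/0/0/0

0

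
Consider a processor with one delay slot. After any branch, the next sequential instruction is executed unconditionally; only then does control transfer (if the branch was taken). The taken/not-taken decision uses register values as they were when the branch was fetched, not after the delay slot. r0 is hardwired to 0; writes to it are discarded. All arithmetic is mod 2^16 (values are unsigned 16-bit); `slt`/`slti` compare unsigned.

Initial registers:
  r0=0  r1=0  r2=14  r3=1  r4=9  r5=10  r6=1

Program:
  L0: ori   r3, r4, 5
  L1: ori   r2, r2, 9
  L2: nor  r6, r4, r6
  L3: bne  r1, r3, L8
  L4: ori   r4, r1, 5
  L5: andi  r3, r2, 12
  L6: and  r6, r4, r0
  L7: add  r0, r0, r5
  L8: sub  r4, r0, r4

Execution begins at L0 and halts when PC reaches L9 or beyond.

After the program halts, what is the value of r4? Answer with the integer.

65531

  step pc=0: ori   r3, r4, 5  regs=(0,0,14,13,9,10,1)
  step pc=1: ori   r2, r2, 9  regs=(0,0,15,13,9,10,1)
  step pc=2: nor  r6, r4, r6  regs=(0,0,15,13,9,10,65526)
  step pc=3: bne  r1, r3, L8  cond=T  regs=(0,0,15,13,9,10,65526)
  step pc=4: ori   r4, r1, 5  regs=(0,0,15,13,5,10,65526)
  step pc=8: sub  r4, r0, r4  regs=(0,0,15,13,65531,10,65526)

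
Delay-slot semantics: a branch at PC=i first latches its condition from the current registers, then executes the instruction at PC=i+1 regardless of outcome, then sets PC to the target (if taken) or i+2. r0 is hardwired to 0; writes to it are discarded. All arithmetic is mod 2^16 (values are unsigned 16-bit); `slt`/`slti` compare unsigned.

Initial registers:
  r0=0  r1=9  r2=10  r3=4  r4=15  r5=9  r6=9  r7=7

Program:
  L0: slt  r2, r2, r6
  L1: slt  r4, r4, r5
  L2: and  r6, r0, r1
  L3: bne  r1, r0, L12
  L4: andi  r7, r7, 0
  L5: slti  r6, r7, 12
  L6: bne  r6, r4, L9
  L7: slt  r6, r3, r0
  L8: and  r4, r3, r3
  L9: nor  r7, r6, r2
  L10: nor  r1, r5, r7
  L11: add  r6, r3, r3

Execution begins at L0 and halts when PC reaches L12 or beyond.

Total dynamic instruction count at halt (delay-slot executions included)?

5

#0 slt  r2, r2, r6 ; 0/9/0/4/15/9/9/7
#1 slt  r4, r4, r5 ; 0/9/0/4/0/9/9/7
#2 and  r6, r0, r1 ; 0/9/0/4/0/9/0/7
#3 bne  r1, r0, L12 ; 0/9/0/4/0/9/0/7 ; →target
#4 andi  r7, r7, 0 ; 0/9/0/4/0/9/0/0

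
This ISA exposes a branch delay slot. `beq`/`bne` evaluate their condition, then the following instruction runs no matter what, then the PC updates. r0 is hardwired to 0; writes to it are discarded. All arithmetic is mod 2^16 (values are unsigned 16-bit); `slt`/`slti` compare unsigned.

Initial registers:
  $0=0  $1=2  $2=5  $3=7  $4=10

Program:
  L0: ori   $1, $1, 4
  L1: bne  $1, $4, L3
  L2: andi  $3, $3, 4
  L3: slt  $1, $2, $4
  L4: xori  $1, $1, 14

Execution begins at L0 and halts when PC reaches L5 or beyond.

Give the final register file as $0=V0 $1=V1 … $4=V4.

$0=0 $1=15 $2=5 $3=4 $4=10

[0] ori   $1, $1, 4  →  {$0:0, $1:6, $2:5, $3:7, $4:10}
[1] bne  $1, $4, L3  →  {$0:0, $1:6, $2:5, $3:7, $4:10}  ⟨branch taken⟩
[2] andi  $3, $3, 4  →  {$0:0, $1:6, $2:5, $3:4, $4:10}
[3] slt  $1, $2, $4  →  {$0:0, $1:1, $2:5, $3:4, $4:10}
[4] xori  $1, $1, 14  →  {$0:0, $1:15, $2:5, $3:4, $4:10}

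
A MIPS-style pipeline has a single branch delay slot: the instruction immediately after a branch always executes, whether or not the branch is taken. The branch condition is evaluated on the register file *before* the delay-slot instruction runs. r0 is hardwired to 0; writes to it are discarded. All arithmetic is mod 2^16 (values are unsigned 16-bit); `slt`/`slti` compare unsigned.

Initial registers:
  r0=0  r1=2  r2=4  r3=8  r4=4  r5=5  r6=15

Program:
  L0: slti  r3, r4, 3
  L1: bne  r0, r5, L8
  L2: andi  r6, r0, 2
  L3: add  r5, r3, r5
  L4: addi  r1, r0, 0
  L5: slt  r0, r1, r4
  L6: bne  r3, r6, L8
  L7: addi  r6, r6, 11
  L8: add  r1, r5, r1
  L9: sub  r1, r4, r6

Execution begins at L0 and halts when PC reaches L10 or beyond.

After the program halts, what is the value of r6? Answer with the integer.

PC=0  slti  r3, r4, 3        | r0=0 r1=2 r2=4 r3=0 r4=4 r5=5 r6=15
PC=1  bne  r0, r5, L8        | r0=0 r1=2 r2=4 r3=0 r4=4 r5=5 r6=15  [TAKEN]
PC=2  andi  r6, r0, 2        | r0=0 r1=2 r2=4 r3=0 r4=4 r5=5 r6=0
PC=8  add  r1, r5, r1        | r0=0 r1=7 r2=4 r3=0 r4=4 r5=5 r6=0
PC=9  sub  r1, r4, r6        | r0=0 r1=4 r2=4 r3=0 r4=4 r5=5 r6=0

0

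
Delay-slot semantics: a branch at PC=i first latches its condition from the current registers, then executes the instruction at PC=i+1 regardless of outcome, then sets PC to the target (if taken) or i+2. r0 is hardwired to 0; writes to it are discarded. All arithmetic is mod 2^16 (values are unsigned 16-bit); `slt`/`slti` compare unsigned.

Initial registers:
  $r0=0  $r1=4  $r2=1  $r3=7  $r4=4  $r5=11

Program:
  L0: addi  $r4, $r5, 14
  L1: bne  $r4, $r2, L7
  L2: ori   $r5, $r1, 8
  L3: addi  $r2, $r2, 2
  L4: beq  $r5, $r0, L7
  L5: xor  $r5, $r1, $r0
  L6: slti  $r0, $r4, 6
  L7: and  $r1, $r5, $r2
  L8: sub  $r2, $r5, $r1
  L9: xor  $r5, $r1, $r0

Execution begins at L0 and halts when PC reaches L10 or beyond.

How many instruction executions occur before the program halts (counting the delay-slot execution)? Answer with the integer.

6

PC=0  addi  $r4, $r5, 14     | $r0=0 $r1=4 $r2=1 $r3=7 $r4=25 $r5=11
PC=1  bne  $r4, $r2, L7      | $r0=0 $r1=4 $r2=1 $r3=7 $r4=25 $r5=11  [TAKEN]
PC=2  ori   $r5, $r1, 8      | $r0=0 $r1=4 $r2=1 $r3=7 $r4=25 $r5=12
PC=7  and  $r1, $r5, $r2     | $r0=0 $r1=0 $r2=1 $r3=7 $r4=25 $r5=12
PC=8  sub  $r2, $r5, $r1     | $r0=0 $r1=0 $r2=12 $r3=7 $r4=25 $r5=12
PC=9  xor  $r5, $r1, $r0     | $r0=0 $r1=0 $r2=12 $r3=7 $r4=25 $r5=0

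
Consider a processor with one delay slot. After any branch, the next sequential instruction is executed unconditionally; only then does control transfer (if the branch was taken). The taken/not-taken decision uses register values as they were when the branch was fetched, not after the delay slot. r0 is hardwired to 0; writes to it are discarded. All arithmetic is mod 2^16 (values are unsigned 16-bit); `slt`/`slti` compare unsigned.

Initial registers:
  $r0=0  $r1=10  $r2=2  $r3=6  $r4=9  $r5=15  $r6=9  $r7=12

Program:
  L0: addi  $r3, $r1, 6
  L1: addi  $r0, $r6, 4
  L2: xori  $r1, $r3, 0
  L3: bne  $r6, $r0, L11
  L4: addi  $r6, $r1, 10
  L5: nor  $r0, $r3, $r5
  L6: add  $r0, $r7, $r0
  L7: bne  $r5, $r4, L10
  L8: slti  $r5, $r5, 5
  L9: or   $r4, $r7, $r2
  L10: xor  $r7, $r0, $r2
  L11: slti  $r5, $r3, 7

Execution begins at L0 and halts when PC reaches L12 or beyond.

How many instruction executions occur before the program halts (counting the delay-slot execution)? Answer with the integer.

6

#0 addi  $r3, $r1, 6 ; 0/10/2/16/9/15/9/12
#1 addi  $r0, $r6, 4 ; 0/10/2/16/9/15/9/12
#2 xori  $r1, $r3, 0 ; 0/16/2/16/9/15/9/12
#3 bne  $r6, $r0, L11 ; 0/16/2/16/9/15/9/12 ; →target
#4 addi  $r6, $r1, 10 ; 0/16/2/16/9/15/26/12
#11 slti  $r5, $r3, 7 ; 0/16/2/16/9/0/26/12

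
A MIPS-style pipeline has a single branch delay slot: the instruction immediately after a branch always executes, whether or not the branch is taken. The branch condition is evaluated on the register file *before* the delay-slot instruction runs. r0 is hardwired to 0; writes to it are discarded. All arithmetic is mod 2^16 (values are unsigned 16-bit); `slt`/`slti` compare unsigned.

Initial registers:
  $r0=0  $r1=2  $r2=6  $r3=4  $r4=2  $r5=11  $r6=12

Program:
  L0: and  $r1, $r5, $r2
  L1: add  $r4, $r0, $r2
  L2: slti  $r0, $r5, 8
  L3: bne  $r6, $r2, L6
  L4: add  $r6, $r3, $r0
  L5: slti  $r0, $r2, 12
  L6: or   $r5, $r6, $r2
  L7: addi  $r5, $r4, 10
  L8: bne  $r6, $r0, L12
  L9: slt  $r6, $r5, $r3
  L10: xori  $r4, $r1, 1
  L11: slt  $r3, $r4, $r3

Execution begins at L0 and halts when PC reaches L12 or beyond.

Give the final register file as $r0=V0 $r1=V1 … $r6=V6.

  step pc=0: and  $r1, $r5, $r2  regs=(0,2,6,4,2,11,12)
  step pc=1: add  $r4, $r0, $r2  regs=(0,2,6,4,6,11,12)
  step pc=2: slti  $r0, $r5, 8  regs=(0,2,6,4,6,11,12)
  step pc=3: bne  $r6, $r2, L6  cond=T  regs=(0,2,6,4,6,11,12)
  step pc=4: add  $r6, $r3, $r0  regs=(0,2,6,4,6,11,4)
  step pc=6: or   $r5, $r6, $r2  regs=(0,2,6,4,6,6,4)
  step pc=7: addi  $r5, $r4, 10  regs=(0,2,6,4,6,16,4)
  step pc=8: bne  $r6, $r0, L12  cond=T  regs=(0,2,6,4,6,16,4)
  step pc=9: slt  $r6, $r5, $r3  regs=(0,2,6,4,6,16,0)

$r0=0 $r1=2 $r2=6 $r3=4 $r4=6 $r5=16 $r6=0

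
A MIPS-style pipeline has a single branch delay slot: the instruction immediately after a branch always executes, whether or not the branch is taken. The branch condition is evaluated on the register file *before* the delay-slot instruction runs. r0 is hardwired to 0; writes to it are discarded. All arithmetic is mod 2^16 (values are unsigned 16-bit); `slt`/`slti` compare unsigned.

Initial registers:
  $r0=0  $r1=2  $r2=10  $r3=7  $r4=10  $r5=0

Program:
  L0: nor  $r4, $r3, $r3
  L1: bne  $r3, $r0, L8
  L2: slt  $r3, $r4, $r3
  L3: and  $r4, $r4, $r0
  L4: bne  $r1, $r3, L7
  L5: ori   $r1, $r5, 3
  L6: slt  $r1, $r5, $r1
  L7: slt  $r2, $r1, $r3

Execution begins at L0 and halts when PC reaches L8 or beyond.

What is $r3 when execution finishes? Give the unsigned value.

  step pc=0: nor  $r4, $r3, $r3  regs=(0,2,10,7,65528,0)
  step pc=1: bne  $r3, $r0, L8  cond=T  regs=(0,2,10,7,65528,0)
  step pc=2: slt  $r3, $r4, $r3  regs=(0,2,10,0,65528,0)

0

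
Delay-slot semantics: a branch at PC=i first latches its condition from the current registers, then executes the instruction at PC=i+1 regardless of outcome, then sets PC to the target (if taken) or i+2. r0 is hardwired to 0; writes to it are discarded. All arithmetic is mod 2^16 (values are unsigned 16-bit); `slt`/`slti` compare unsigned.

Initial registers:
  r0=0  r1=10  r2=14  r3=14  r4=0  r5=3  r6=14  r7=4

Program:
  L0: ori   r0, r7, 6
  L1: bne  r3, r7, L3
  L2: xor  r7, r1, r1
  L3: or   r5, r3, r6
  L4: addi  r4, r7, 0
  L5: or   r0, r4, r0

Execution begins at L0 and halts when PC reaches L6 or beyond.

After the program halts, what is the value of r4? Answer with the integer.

  step pc=0: ori   r0, r7, 6  regs=(0,10,14,14,0,3,14,4)
  step pc=1: bne  r3, r7, L3  cond=T  regs=(0,10,14,14,0,3,14,4)
  step pc=2: xor  r7, r1, r1  regs=(0,10,14,14,0,3,14,0)
  step pc=3: or   r5, r3, r6  regs=(0,10,14,14,0,14,14,0)
  step pc=4: addi  r4, r7, 0  regs=(0,10,14,14,0,14,14,0)
  step pc=5: or   r0, r4, r0  regs=(0,10,14,14,0,14,14,0)

0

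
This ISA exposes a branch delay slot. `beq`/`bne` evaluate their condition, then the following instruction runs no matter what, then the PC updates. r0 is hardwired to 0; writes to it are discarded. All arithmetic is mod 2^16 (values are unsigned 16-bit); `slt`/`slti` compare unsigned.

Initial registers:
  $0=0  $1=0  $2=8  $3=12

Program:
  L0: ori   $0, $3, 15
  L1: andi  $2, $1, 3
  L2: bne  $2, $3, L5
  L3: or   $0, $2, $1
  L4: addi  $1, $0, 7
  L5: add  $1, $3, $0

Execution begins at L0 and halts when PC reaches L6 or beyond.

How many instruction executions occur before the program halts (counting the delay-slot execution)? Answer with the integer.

5

#0 ori   $0, $3, 15 ; 0/0/8/12
#1 andi  $2, $1, 3 ; 0/0/0/12
#2 bne  $2, $3, L5 ; 0/0/0/12 ; →target
#3 or   $0, $2, $1 ; 0/0/0/12
#5 add  $1, $3, $0 ; 0/12/0/12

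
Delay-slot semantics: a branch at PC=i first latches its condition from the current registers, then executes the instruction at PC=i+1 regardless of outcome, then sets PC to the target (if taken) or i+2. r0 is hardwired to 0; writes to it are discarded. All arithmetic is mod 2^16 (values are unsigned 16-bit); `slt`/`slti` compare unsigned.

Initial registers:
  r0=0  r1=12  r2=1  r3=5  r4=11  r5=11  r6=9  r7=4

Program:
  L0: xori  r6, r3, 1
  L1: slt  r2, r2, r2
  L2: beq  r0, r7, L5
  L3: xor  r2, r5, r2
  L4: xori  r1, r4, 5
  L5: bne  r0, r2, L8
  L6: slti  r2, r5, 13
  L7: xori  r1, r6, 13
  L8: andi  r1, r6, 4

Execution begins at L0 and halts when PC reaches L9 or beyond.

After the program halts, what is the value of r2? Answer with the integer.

PC=0  xori  r6, r3, 1        | r0=0 r1=12 r2=1 r3=5 r4=11 r5=11 r6=4 r7=4
PC=1  slt  r2, r2, r2        | r0=0 r1=12 r2=0 r3=5 r4=11 r5=11 r6=4 r7=4
PC=2  beq  r0, r7, L5        | r0=0 r1=12 r2=0 r3=5 r4=11 r5=11 r6=4 r7=4  [not taken]
PC=3  xor  r2, r5, r2        | r0=0 r1=12 r2=11 r3=5 r4=11 r5=11 r6=4 r7=4
PC=4  xori  r1, r4, 5        | r0=0 r1=14 r2=11 r3=5 r4=11 r5=11 r6=4 r7=4
PC=5  bne  r0, r2, L8        | r0=0 r1=14 r2=11 r3=5 r4=11 r5=11 r6=4 r7=4  [TAKEN]
PC=6  slti  r2, r5, 13       | r0=0 r1=14 r2=1 r3=5 r4=11 r5=11 r6=4 r7=4
PC=8  andi  r1, r6, 4        | r0=0 r1=4 r2=1 r3=5 r4=11 r5=11 r6=4 r7=4

1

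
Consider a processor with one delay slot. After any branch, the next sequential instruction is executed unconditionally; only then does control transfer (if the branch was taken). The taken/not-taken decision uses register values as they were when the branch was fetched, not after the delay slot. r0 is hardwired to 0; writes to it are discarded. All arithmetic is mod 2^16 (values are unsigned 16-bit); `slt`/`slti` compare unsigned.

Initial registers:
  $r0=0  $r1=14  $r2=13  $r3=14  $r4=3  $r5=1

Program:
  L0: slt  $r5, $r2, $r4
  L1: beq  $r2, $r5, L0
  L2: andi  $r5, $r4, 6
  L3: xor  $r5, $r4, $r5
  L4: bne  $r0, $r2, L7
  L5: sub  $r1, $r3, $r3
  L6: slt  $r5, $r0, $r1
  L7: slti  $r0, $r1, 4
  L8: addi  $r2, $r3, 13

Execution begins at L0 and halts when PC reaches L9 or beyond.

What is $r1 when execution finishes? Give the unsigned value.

0

  step pc=0: slt  $r5, $r2, $r4  regs=(0,14,13,14,3,0)
  step pc=1: beq  $r2, $r5, L0  cond=F  regs=(0,14,13,14,3,0)
  step pc=2: andi  $r5, $r4, 6  regs=(0,14,13,14,3,2)
  step pc=3: xor  $r5, $r4, $r5  regs=(0,14,13,14,3,1)
  step pc=4: bne  $r0, $r2, L7  cond=T  regs=(0,14,13,14,3,1)
  step pc=5: sub  $r1, $r3, $r3  regs=(0,0,13,14,3,1)
  step pc=7: slti  $r0, $r1, 4  regs=(0,0,13,14,3,1)
  step pc=8: addi  $r2, $r3, 13  regs=(0,0,27,14,3,1)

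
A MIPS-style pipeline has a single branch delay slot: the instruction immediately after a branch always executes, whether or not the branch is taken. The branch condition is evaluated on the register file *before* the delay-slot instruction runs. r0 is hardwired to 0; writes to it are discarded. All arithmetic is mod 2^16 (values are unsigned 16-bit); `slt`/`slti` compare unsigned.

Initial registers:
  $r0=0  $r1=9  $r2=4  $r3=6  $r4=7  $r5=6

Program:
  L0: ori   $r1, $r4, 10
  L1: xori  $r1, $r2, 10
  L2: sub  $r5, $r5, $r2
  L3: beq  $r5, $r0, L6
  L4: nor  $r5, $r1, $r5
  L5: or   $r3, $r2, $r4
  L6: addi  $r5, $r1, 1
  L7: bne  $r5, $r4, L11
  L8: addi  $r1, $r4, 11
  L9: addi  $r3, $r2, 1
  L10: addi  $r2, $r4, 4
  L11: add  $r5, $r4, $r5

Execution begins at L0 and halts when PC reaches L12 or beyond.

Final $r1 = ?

#0 ori   $r1, $r4, 10 ; 0/15/4/6/7/6
#1 xori  $r1, $r2, 10 ; 0/14/4/6/7/6
#2 sub  $r5, $r5, $r2 ; 0/14/4/6/7/2
#3 beq  $r5, $r0, L6 ; 0/14/4/6/7/2 ; →fallthru
#4 nor  $r5, $r1, $r5 ; 0/14/4/6/7/65521
#5 or   $r3, $r2, $r4 ; 0/14/4/7/7/65521
#6 addi  $r5, $r1, 1 ; 0/14/4/7/7/15
#7 bne  $r5, $r4, L11 ; 0/14/4/7/7/15 ; →target
#8 addi  $r1, $r4, 11 ; 0/18/4/7/7/15
#11 add  $r5, $r4, $r5 ; 0/18/4/7/7/22

18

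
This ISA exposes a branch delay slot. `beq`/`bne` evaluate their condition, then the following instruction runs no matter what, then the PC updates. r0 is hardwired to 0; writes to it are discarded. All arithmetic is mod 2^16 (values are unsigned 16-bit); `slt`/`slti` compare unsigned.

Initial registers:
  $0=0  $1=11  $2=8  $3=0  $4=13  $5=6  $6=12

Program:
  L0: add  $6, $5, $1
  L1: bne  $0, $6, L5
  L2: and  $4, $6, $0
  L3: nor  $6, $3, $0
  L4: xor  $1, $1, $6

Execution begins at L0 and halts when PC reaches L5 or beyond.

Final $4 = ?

#0 add  $6, $5, $1 ; 0/11/8/0/13/6/17
#1 bne  $0, $6, L5 ; 0/11/8/0/13/6/17 ; →target
#2 and  $4, $6, $0 ; 0/11/8/0/0/6/17

0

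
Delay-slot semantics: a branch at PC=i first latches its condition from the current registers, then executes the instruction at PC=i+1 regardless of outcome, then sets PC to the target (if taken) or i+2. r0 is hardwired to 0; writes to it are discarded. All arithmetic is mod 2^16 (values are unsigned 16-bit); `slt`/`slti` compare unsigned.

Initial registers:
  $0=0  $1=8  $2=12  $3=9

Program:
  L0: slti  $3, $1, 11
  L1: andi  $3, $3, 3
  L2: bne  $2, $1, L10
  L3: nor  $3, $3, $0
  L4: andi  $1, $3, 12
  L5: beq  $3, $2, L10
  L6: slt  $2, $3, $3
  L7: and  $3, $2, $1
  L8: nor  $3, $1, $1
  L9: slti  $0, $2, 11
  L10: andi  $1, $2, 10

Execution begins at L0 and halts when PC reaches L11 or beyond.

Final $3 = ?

  step pc=0: slti  $3, $1, 11  regs=(0,8,12,1)
  step pc=1: andi  $3, $3, 3  regs=(0,8,12,1)
  step pc=2: bne  $2, $1, L10  cond=T  regs=(0,8,12,1)
  step pc=3: nor  $3, $3, $0  regs=(0,8,12,65534)
  step pc=10: andi  $1, $2, 10  regs=(0,8,12,65534)

65534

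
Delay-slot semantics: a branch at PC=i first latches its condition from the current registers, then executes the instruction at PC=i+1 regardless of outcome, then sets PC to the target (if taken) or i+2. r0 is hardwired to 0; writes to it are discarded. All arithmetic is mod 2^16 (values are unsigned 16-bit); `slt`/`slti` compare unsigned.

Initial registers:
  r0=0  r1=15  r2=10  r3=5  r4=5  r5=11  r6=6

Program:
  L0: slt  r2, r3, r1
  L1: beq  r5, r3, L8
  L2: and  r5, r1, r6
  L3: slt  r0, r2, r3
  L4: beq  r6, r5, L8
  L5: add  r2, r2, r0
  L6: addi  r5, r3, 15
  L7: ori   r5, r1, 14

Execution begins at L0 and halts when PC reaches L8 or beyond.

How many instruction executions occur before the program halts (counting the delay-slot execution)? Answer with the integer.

6

#0 slt  r2, r3, r1 ; 0/15/1/5/5/11/6
#1 beq  r5, r3, L8 ; 0/15/1/5/5/11/6 ; →fallthru
#2 and  r5, r1, r6 ; 0/15/1/5/5/6/6
#3 slt  r0, r2, r3 ; 0/15/1/5/5/6/6
#4 beq  r6, r5, L8 ; 0/15/1/5/5/6/6 ; →target
#5 add  r2, r2, r0 ; 0/15/1/5/5/6/6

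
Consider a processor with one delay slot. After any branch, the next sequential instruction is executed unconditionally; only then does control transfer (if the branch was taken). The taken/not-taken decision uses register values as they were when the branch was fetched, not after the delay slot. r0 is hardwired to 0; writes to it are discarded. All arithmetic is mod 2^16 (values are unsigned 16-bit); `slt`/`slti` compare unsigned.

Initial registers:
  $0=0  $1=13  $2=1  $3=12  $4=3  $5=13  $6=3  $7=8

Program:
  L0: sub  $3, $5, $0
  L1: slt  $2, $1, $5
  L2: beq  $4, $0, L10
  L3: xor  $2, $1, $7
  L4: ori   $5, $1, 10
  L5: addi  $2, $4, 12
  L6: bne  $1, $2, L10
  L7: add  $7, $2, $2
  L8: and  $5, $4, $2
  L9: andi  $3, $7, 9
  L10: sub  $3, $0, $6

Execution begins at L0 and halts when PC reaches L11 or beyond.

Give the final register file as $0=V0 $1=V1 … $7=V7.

$0=0 $1=13 $2=15 $3=65533 $4=3 $5=15 $6=3 $7=30

[0] sub  $3, $5, $0  →  {$0:0, $1:13, $2:1, $3:13, $4:3, $5:13, $6:3, $7:8}
[1] slt  $2, $1, $5  →  {$0:0, $1:13, $2:0, $3:13, $4:3, $5:13, $6:3, $7:8}
[2] beq  $4, $0, L10  →  {$0:0, $1:13, $2:0, $3:13, $4:3, $5:13, $6:3, $7:8}  ⟨branch fallthrough⟩
[3] xor  $2, $1, $7  →  {$0:0, $1:13, $2:5, $3:13, $4:3, $5:13, $6:3, $7:8}
[4] ori   $5, $1, 10  →  {$0:0, $1:13, $2:5, $3:13, $4:3, $5:15, $6:3, $7:8}
[5] addi  $2, $4, 12  →  {$0:0, $1:13, $2:15, $3:13, $4:3, $5:15, $6:3, $7:8}
[6] bne  $1, $2, L10  →  {$0:0, $1:13, $2:15, $3:13, $4:3, $5:15, $6:3, $7:8}  ⟨branch taken⟩
[7] add  $7, $2, $2  →  {$0:0, $1:13, $2:15, $3:13, $4:3, $5:15, $6:3, $7:30}
[10] sub  $3, $0, $6  →  {$0:0, $1:13, $2:15, $3:65533, $4:3, $5:15, $6:3, $7:30}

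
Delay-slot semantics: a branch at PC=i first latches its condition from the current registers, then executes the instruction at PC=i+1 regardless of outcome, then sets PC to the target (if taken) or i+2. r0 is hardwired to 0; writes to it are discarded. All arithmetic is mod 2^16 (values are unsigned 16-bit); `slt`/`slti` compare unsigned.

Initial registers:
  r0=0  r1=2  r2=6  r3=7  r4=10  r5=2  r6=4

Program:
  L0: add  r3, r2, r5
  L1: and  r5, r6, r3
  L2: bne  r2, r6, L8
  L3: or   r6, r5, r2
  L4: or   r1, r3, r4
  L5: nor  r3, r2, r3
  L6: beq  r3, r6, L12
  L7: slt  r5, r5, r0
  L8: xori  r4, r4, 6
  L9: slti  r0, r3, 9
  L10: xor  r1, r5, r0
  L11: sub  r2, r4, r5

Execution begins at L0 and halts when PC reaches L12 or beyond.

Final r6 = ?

6

  step pc=0: add  r3, r2, r5  regs=(0,2,6,8,10,2,4)
  step pc=1: and  r5, r6, r3  regs=(0,2,6,8,10,0,4)
  step pc=2: bne  r2, r6, L8  cond=T  regs=(0,2,6,8,10,0,4)
  step pc=3: or   r6, r5, r2  regs=(0,2,6,8,10,0,6)
  step pc=8: xori  r4, r4, 6  regs=(0,2,6,8,12,0,6)
  step pc=9: slti  r0, r3, 9  regs=(0,2,6,8,12,0,6)
  step pc=10: xor  r1, r5, r0  regs=(0,0,6,8,12,0,6)
  step pc=11: sub  r2, r4, r5  regs=(0,0,12,8,12,0,6)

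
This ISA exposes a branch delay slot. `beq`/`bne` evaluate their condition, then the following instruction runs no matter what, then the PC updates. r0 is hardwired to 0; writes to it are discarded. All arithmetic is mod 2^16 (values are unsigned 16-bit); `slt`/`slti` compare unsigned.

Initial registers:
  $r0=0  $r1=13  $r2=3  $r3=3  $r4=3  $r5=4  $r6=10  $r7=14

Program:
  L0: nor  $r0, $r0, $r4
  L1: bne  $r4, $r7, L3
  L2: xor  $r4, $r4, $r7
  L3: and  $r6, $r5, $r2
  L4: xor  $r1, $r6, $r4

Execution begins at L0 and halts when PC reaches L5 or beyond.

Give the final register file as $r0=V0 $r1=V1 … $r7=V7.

PC=0  nor  $r0, $r0, $r4     | $r0=0 $r1=13 $r2=3 $r3=3 $r4=3 $r5=4 $r6=10 $r7=14
PC=1  bne  $r4, $r7, L3      | $r0=0 $r1=13 $r2=3 $r3=3 $r4=3 $r5=4 $r6=10 $r7=14  [TAKEN]
PC=2  xor  $r4, $r4, $r7     | $r0=0 $r1=13 $r2=3 $r3=3 $r4=13 $r5=4 $r6=10 $r7=14
PC=3  and  $r6, $r5, $r2     | $r0=0 $r1=13 $r2=3 $r3=3 $r4=13 $r5=4 $r6=0 $r7=14
PC=4  xor  $r1, $r6, $r4     | $r0=0 $r1=13 $r2=3 $r3=3 $r4=13 $r5=4 $r6=0 $r7=14

$r0=0 $r1=13 $r2=3 $r3=3 $r4=13 $r5=4 $r6=0 $r7=14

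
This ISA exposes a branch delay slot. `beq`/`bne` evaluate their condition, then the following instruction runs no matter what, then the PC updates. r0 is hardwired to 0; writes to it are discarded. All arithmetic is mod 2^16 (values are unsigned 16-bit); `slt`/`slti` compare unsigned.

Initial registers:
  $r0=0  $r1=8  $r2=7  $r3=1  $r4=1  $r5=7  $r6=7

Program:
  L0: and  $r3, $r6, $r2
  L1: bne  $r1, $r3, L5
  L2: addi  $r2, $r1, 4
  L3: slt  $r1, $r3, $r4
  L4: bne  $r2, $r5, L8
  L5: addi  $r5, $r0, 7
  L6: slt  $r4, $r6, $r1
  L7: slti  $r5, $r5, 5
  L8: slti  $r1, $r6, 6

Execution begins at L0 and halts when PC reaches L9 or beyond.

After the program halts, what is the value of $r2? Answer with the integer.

PC=0  and  $r3, $r6, $r2     | $r0=0 $r1=8 $r2=7 $r3=7 $r4=1 $r5=7 $r6=7
PC=1  bne  $r1, $r3, L5      | $r0=0 $r1=8 $r2=7 $r3=7 $r4=1 $r5=7 $r6=7  [TAKEN]
PC=2  addi  $r2, $r1, 4      | $r0=0 $r1=8 $r2=12 $r3=7 $r4=1 $r5=7 $r6=7
PC=5  addi  $r5, $r0, 7      | $r0=0 $r1=8 $r2=12 $r3=7 $r4=1 $r5=7 $r6=7
PC=6  slt  $r4, $r6, $r1     | $r0=0 $r1=8 $r2=12 $r3=7 $r4=1 $r5=7 $r6=7
PC=7  slti  $r5, $r5, 5      | $r0=0 $r1=8 $r2=12 $r3=7 $r4=1 $r5=0 $r6=7
PC=8  slti  $r1, $r6, 6      | $r0=0 $r1=0 $r2=12 $r3=7 $r4=1 $r5=0 $r6=7

12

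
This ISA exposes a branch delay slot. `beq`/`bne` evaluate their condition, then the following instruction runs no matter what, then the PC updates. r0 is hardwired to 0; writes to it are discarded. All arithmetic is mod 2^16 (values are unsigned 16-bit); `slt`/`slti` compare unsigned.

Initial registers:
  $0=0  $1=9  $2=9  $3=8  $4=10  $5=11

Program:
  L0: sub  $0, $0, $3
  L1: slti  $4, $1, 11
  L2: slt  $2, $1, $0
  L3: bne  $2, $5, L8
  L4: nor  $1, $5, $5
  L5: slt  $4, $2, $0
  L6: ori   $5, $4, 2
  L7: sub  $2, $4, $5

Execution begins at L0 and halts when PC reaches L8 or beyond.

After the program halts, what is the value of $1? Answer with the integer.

[0] sub  $0, $0, $3  →  {$0:0, $1:9, $2:9, $3:8, $4:10, $5:11}
[1] slti  $4, $1, 11  →  {$0:0, $1:9, $2:9, $3:8, $4:1, $5:11}
[2] slt  $2, $1, $0  →  {$0:0, $1:9, $2:0, $3:8, $4:1, $5:11}
[3] bne  $2, $5, L8  →  {$0:0, $1:9, $2:0, $3:8, $4:1, $5:11}  ⟨branch taken⟩
[4] nor  $1, $5, $5  →  {$0:0, $1:65524, $2:0, $3:8, $4:1, $5:11}

65524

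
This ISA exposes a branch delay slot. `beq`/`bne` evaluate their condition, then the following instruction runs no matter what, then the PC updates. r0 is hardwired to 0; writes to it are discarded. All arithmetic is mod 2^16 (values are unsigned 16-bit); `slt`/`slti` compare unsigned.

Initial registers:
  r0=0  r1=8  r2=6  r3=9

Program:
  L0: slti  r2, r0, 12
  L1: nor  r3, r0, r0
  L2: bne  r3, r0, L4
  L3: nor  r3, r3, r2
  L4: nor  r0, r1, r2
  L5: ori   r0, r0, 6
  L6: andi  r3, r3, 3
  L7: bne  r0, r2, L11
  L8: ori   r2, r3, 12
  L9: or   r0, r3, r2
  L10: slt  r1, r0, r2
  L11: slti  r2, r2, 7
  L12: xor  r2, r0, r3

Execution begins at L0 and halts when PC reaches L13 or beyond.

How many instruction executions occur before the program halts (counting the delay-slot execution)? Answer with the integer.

11

[0] slti  r2, r0, 12  →  {r0:0, r1:8, r2:1, r3:9}
[1] nor  r3, r0, r0  →  {r0:0, r1:8, r2:1, r3:65535}
[2] bne  r3, r0, L4  →  {r0:0, r1:8, r2:1, r3:65535}  ⟨branch taken⟩
[3] nor  r3, r3, r2  →  {r0:0, r1:8, r2:1, r3:0}
[4] nor  r0, r1, r2  →  {r0:0, r1:8, r2:1, r3:0}
[5] ori   r0, r0, 6  →  {r0:0, r1:8, r2:1, r3:0}
[6] andi  r3, r3, 3  →  {r0:0, r1:8, r2:1, r3:0}
[7] bne  r0, r2, L11  →  {r0:0, r1:8, r2:1, r3:0}  ⟨branch taken⟩
[8] ori   r2, r3, 12  →  {r0:0, r1:8, r2:12, r3:0}
[11] slti  r2, r2, 7  →  {r0:0, r1:8, r2:0, r3:0}
[12] xor  r2, r0, r3  →  {r0:0, r1:8, r2:0, r3:0}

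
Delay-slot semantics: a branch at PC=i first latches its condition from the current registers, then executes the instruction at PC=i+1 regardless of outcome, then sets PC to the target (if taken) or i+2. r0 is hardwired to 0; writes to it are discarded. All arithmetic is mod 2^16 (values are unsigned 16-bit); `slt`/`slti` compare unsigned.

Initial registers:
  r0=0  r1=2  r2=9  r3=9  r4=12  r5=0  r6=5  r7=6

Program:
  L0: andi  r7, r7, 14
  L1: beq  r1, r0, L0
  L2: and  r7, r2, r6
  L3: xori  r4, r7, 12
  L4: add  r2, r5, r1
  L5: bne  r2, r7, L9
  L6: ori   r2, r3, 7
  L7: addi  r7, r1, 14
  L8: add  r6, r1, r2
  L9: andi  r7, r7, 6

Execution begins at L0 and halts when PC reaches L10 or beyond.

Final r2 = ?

  step pc=0: andi  r7, r7, 14  regs=(0,2,9,9,12,0,5,6)
  step pc=1: beq  r1, r0, L0  cond=F  regs=(0,2,9,9,12,0,5,6)
  step pc=2: and  r7, r2, r6  regs=(0,2,9,9,12,0,5,1)
  step pc=3: xori  r4, r7, 12  regs=(0,2,9,9,13,0,5,1)
  step pc=4: add  r2, r5, r1  regs=(0,2,2,9,13,0,5,1)
  step pc=5: bne  r2, r7, L9  cond=T  regs=(0,2,2,9,13,0,5,1)
  step pc=6: ori   r2, r3, 7  regs=(0,2,15,9,13,0,5,1)
  step pc=9: andi  r7, r7, 6  regs=(0,2,15,9,13,0,5,0)

15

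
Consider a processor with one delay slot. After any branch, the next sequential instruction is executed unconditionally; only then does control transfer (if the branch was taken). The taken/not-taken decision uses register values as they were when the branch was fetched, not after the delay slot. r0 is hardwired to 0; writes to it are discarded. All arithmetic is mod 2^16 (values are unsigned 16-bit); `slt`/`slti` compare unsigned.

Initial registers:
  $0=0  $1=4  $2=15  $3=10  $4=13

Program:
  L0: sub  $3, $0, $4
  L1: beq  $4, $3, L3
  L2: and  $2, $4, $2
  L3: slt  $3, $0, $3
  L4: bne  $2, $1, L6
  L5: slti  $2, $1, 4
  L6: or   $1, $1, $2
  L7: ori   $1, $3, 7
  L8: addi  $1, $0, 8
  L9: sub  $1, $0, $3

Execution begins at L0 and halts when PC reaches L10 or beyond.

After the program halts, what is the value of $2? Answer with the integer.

0

[0] sub  $3, $0, $4  →  {$0:0, $1:4, $2:15, $3:65523, $4:13}
[1] beq  $4, $3, L3  →  {$0:0, $1:4, $2:15, $3:65523, $4:13}  ⟨branch fallthrough⟩
[2] and  $2, $4, $2  →  {$0:0, $1:4, $2:13, $3:65523, $4:13}
[3] slt  $3, $0, $3  →  {$0:0, $1:4, $2:13, $3:1, $4:13}
[4] bne  $2, $1, L6  →  {$0:0, $1:4, $2:13, $3:1, $4:13}  ⟨branch taken⟩
[5] slti  $2, $1, 4  →  {$0:0, $1:4, $2:0, $3:1, $4:13}
[6] or   $1, $1, $2  →  {$0:0, $1:4, $2:0, $3:1, $4:13}
[7] ori   $1, $3, 7  →  {$0:0, $1:7, $2:0, $3:1, $4:13}
[8] addi  $1, $0, 8  →  {$0:0, $1:8, $2:0, $3:1, $4:13}
[9] sub  $1, $0, $3  →  {$0:0, $1:65535, $2:0, $3:1, $4:13}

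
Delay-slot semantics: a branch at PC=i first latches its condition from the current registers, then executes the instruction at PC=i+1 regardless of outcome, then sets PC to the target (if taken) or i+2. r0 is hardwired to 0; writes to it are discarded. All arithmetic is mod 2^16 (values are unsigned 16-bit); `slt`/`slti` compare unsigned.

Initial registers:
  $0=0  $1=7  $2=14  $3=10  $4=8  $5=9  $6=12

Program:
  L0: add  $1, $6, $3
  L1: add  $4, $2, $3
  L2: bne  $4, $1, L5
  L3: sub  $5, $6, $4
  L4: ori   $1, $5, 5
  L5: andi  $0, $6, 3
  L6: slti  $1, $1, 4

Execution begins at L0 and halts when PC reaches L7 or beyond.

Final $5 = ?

65524

#0 add  $1, $6, $3 ; 0/22/14/10/8/9/12
#1 add  $4, $2, $3 ; 0/22/14/10/24/9/12
#2 bne  $4, $1, L5 ; 0/22/14/10/24/9/12 ; →target
#3 sub  $5, $6, $4 ; 0/22/14/10/24/65524/12
#5 andi  $0, $6, 3 ; 0/22/14/10/24/65524/12
#6 slti  $1, $1, 4 ; 0/0/14/10/24/65524/12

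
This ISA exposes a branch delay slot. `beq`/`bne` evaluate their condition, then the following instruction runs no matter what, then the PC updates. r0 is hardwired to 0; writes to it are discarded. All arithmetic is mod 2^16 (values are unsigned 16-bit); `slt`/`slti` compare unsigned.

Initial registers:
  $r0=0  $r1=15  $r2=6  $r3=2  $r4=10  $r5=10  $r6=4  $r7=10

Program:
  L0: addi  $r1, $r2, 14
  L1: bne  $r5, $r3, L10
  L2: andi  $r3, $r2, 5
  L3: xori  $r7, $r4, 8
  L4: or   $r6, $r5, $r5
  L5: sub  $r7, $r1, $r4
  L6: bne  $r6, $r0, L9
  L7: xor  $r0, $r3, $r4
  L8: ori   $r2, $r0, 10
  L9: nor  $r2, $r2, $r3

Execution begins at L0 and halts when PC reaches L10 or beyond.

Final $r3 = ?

4

#0 addi  $r1, $r2, 14 ; 0/20/6/2/10/10/4/10
#1 bne  $r5, $r3, L10 ; 0/20/6/2/10/10/4/10 ; →target
#2 andi  $r3, $r2, 5 ; 0/20/6/4/10/10/4/10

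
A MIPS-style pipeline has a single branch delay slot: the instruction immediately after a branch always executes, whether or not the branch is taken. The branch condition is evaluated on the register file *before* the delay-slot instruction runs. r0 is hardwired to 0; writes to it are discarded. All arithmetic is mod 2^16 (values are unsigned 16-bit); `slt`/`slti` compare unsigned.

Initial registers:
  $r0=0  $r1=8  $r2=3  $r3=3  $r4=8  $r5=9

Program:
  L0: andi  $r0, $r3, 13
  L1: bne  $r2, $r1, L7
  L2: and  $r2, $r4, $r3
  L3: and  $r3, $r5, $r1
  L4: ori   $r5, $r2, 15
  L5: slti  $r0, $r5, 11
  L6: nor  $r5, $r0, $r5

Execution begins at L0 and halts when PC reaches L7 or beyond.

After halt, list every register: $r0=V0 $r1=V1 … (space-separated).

[0] andi  $r0, $r3, 13  →  {$r0:0, $r1:8, $r2:3, $r3:3, $r4:8, $r5:9}
[1] bne  $r2, $r1, L7  →  {$r0:0, $r1:8, $r2:3, $r3:3, $r4:8, $r5:9}  ⟨branch taken⟩
[2] and  $r2, $r4, $r3  →  {$r0:0, $r1:8, $r2:0, $r3:3, $r4:8, $r5:9}

$r0=0 $r1=8 $r2=0 $r3=3 $r4=8 $r5=9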